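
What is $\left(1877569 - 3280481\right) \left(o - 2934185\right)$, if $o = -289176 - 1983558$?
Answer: $7304849148128$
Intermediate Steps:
$o = -2272734$ ($o = -289176 - 1983558 = -2272734$)
$\left(1877569 - 3280481\right) \left(o - 2934185\right) = \left(1877569 - 3280481\right) \left(-2272734 - 2934185\right) = \left(-1402912\right) \left(-5206919\right) = 7304849148128$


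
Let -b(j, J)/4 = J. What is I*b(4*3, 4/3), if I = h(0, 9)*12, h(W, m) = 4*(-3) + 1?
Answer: 704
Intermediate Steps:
h(W, m) = -11 (h(W, m) = -12 + 1 = -11)
b(j, J) = -4*J
I = -132 (I = -11*12 = -132)
I*b(4*3, 4/3) = -(-528)*4/3 = -132*(-16/3) = 704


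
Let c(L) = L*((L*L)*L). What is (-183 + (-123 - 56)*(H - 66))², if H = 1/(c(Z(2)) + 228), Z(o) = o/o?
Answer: 7093273422400/52441 ≈ 1.3526e+8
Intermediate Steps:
Z(o) = 1
c(L) = L⁴ (c(L) = L*(L²*L) = L*L³ = L⁴)
H = 1/229 (H = 1/(1⁴ + 228) = 1/(1 + 228) = 1/229 ≈ 0.0043668)
(-183 + (-123 - 56)*(H - 66))² = (-183 + (-123 - 56)*(1/229 - 66))² = (-183 - 179*(-15113/229))² = (-183 + 2705227/229)² = (2663320/229)² = 7093273422400/52441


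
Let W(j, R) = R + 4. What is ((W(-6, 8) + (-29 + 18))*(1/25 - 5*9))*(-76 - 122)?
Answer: 222552/25 ≈ 8902.1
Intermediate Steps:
W(j, R) = 4 + R
((W(-6, 8) + (-29 + 18))*(1/25 - 5*9))*(-76 - 122) = (((4 + 8) + (-29 + 18))*(1/25 - 5*9))*(-76 - 122) = ((12 - 11)*(1/25 - 45))*(-198) = (1*(-1124/25))*(-198) = -1124/25*(-198) = 222552/25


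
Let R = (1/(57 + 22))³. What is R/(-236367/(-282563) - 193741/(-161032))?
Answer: 45501685016/45757317101879153 ≈ 9.9441e-7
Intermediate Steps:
R = 1/493039 (R = (1/79)³ = 1/493039 ≈ 2.0282e-6)
R/(-236367/(-282563) - 193741/(-161032)) = 1/(493039*(-236367/(-282563) - 193741/(-161032))) = 1/(493039*(-236367*(-1/282563) - 193741*(-1/161032))) = 1/(493039*(236367/282563 + 193741/161032)) = 1/(493039*(92806688927/45501685016)) = (1/493039)*(45501685016/92806688927) = 45501685016/45757317101879153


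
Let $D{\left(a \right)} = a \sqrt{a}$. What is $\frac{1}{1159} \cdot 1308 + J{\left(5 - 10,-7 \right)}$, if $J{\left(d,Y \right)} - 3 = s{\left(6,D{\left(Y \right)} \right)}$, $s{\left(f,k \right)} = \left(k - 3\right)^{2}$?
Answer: $- \frac{382321}{1159} + 42 i \sqrt{7} \approx -329.87 + 111.12 i$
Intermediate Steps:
$D{\left(a \right)} = a^{\frac{3}{2}}$
$s{\left(f,k \right)} = \left(-3 + k\right)^{2}$
$J{\left(d,Y \right)} = 3 + \left(-3 + Y^{\frac{3}{2}}\right)^{2}$
$\frac{1}{1159} \cdot 1308 + J{\left(5 - 10,-7 \right)} = \frac{1}{1159} \cdot 1308 + \left(3 + \left(-3 + \left(-7\right)^{\frac{3}{2}}\right)^{2}\right) = \frac{1}{1159} \cdot 1308 + \left(3 + \left(-3 - 7 i \sqrt{7}\right)^{2}\right) = \frac{1308}{1159} + \left(3 + \left(-3 - 7 i \sqrt{7}\right)^{2}\right) = \frac{4785}{1159} + \left(-3 - 7 i \sqrt{7}\right)^{2}$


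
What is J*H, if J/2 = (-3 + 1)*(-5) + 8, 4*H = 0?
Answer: 0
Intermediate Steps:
H = 0 (H = (¼)*0 = 0)
J = 36 (J = 2*((-3 + 1)*(-5) + 8) = 2*(-2*(-5) + 8) = 2*(10 + 8) = 2*18 = 36)
J*H = 36*0 = 0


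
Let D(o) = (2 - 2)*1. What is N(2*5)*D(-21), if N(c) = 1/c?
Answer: 0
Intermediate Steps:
D(o) = 0 (D(o) = 0*1 = 0)
N(2*5)*D(-21) = 0/(2*5) = 0/10 = (⅒)*0 = 0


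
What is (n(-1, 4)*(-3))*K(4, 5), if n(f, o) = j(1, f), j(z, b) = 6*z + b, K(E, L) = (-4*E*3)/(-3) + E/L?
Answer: -252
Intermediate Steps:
K(E, L) = 4*E + E/L (K(E, L) = -12*E*(-⅓) + E/L = 4*E + E/L)
j(z, b) = b + 6*z
n(f, o) = 6 + f (n(f, o) = f + 6*1 = f + 6 = 6 + f)
(n(-1, 4)*(-3))*K(4, 5) = ((6 - 1)*(-3))*(4*4 + 4/5) = (5*(-3))*(16 + 4*(⅕)) = -15*(16 + ⅘) = -15*84/5 = -252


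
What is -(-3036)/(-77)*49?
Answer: -1932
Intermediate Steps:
-(-3036)/(-77)*49 = -(-3036)*(-1)/77*49 = -33*92/77*49 = -276/7*49 = -1932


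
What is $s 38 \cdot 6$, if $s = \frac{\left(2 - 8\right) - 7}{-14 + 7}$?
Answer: $\frac{2964}{7} \approx 423.43$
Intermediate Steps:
$s = \frac{13}{7}$ ($s = \frac{\left(2 - 8\right) - 7}{-7} = \left(-6 - 7\right) \left(- \frac{1}{7}\right) = \left(-13\right) \left(- \frac{1}{7}\right) = \frac{13}{7} \approx 1.8571$)
$s 38 \cdot 6 = \frac{13}{7} \cdot 38 \cdot 6 = \frac{494}{7} \cdot 6 = \frac{2964}{7}$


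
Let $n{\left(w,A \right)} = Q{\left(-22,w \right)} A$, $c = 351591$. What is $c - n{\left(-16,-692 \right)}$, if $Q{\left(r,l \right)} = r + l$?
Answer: $325295$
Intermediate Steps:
$Q{\left(r,l \right)} = l + r$
$n{\left(w,A \right)} = A \left(-22 + w\right)$ ($n{\left(w,A \right)} = \left(w - 22\right) A = \left(-22 + w\right) A = A \left(-22 + w\right)$)
$c - n{\left(-16,-692 \right)} = 351591 - - 692 \left(-22 - 16\right) = 351591 - \left(-692\right) \left(-38\right) = 351591 - 26296 = 325295$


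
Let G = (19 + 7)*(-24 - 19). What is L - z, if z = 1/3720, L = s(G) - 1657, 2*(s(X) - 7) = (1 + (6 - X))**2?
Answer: 2347924499/3720 ≈ 6.3116e+5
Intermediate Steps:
G = -1118 (G = 26*(-43) = -1118)
s(X) = 7 + (7 - X)**2/2 (s(X) = 7 + (1 + (6 - X))**2/2 = 7 + (7 - X)**2/2)
L = 1262325/2 (L = (7 + (-7 - 1118)**2/2) - 1657 = (7 + (1/2)*(-1125)**2) - 1657 = (7 + (1/2)*1265625) - 1657 = (7 + 1265625/2) - 1657 = 1265639/2 - 1657 = 1262325/2 ≈ 6.3116e+5)
z = 1/3720 ≈ 0.00026882
L - z = 1262325/2 - 1*1/3720 = 1262325/2 - 1/3720 = 2347924499/3720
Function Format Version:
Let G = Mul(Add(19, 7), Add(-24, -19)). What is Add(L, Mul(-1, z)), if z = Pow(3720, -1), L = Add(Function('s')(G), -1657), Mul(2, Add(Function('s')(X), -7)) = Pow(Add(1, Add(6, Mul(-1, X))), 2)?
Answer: Rational(2347924499, 3720) ≈ 6.3116e+5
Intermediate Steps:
G = -1118 (G = Mul(26, -43) = -1118)
Function('s')(X) = Add(7, Mul(Rational(1, 2), Pow(Add(7, Mul(-1, X)), 2))) (Function('s')(X) = Add(7, Mul(Rational(1, 2), Pow(Add(1, Add(6, Mul(-1, X))), 2))) = Add(7, Mul(Rational(1, 2), Pow(Add(7, Mul(-1, X)), 2))))
L = Rational(1262325, 2) (L = Add(Add(7, Mul(Rational(1, 2), Pow(Add(-7, -1118), 2))), -1657) = Add(Add(7, Mul(Rational(1, 2), Pow(-1125, 2))), -1657) = Add(Add(7, Mul(Rational(1, 2), 1265625)), -1657) = Add(Add(7, Rational(1265625, 2)), -1657) = Add(Rational(1265639, 2), -1657) = Rational(1262325, 2) ≈ 6.3116e+5)
z = Rational(1, 3720) ≈ 0.00026882
Add(L, Mul(-1, z)) = Add(Rational(1262325, 2), Mul(-1, Rational(1, 3720))) = Add(Rational(1262325, 2), Rational(-1, 3720)) = Rational(2347924499, 3720)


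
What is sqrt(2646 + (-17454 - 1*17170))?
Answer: I*sqrt(31978) ≈ 178.82*I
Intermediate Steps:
sqrt(2646 + (-17454 - 1*17170)) = sqrt(2646 + (-17454 - 17170)) = sqrt(2646 - 34624) = sqrt(-31978) = I*sqrt(31978)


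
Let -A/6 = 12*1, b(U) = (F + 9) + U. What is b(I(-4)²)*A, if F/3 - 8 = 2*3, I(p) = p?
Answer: -4824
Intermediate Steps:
F = 42 (F = 24 + 3*(2*3) = 24 + 3*6 = 24 + 18 = 42)
b(U) = 51 + U (b(U) = (42 + 9) + U = 51 + U)
A = -72 ≈ -72.000
b(I(-4)²)*A = (51 + (-4)²)*(-72) = (51 + 16)*(-72) = 67*(-72) = -4824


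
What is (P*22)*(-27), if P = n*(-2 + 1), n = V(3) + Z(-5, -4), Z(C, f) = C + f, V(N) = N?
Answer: -3564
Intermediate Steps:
n = -6 (n = 3 + (-5 - 4) = 3 - 9 = -6)
P = 6 (P = -6*(-2 + 1) = -6*(-1) = 6)
(P*22)*(-27) = (6*22)*(-27) = 132*(-27) = -3564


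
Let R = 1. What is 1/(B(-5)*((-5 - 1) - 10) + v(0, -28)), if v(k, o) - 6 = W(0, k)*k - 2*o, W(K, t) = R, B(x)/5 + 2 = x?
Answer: 1/622 ≈ 0.0016077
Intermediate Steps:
B(x) = -10 + 5*x
W(K, t) = 1
v(k, o) = 6 + k - 2*o (v(k, o) = 6 + (1*k - 2*o) = 6 + (k - 2*o) = 6 + k - 2*o)
1/(B(-5)*((-5 - 1) - 10) + v(0, -28)) = 1/((-10 + 5*(-5))*((-5 - 1) - 10) + (6 + 0 - 2*(-28))) = 1/((-10 - 25)*(-6 - 10) + (6 + 0 + 56)) = 1/(-35*(-16) + 62) = 1/(560 + 62) = 1/622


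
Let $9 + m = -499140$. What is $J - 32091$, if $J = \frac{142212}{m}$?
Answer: $- \frac{762777751}{23769} \approx -32091.0$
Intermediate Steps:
$m = -499149$ ($m = -9 - 499140 = -499149$)
$J = - \frac{6772}{23769}$ ($J = \frac{142212}{-499149} = 142212 \left(- \frac{1}{499149}\right) = - \frac{6772}{23769} \approx -0.28491$)
$J - 32091 = - \frac{6772}{23769} - 32091 = - \frac{762777751}{23769}$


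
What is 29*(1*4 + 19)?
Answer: 667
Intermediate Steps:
29*(1*4 + 19) = 29*(4 + 19) = 29*23 = 667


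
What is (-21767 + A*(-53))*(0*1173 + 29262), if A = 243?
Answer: -1013811252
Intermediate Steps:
(-21767 + A*(-53))*(0*1173 + 29262) = (-21767 + 243*(-53))*(0*1173 + 29262) = (-21767 - 12879)*(0 + 29262) = -34646*29262 = -1013811252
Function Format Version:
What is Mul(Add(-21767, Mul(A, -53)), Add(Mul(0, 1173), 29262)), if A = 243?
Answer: -1013811252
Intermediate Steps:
Mul(Add(-21767, Mul(A, -53)), Add(Mul(0, 1173), 29262)) = Mul(Add(-21767, Mul(243, -53)), Add(Mul(0, 1173), 29262)) = Mul(Add(-21767, -12879), Add(0, 29262)) = Mul(-34646, 29262) = -1013811252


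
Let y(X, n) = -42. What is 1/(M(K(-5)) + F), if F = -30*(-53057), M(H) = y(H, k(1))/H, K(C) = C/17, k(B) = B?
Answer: 5/7959264 ≈ 6.2820e-7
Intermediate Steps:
K(C) = C/17 (K(C) = C*(1/17) = C/17)
M(H) = -42/H
F = 1591710
1/(M(K(-5)) + F) = 1/(-42/((1/17)*(-5)) + 1591710) = 1/(-42/(-5/17) + 1591710) = 1/(-42*(-17/5) + 1591710) = 1/(714/5 + 1591710) = 1/(7959264/5) = 5/7959264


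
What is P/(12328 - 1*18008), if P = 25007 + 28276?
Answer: -53283/5680 ≈ -9.3808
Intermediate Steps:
P = 53283
P/(12328 - 1*18008) = 53283/(12328 - 1*18008) = 53283/(12328 - 18008) = 53283/(-5680) = 53283*(-1/5680) = -53283/5680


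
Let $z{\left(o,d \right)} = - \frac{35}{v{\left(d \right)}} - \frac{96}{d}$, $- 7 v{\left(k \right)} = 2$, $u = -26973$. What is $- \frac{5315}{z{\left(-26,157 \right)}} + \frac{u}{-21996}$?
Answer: $- \frac{3964111859}{93539212} \approx -42.379$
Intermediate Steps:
$v{\left(k \right)} = - \frac{2}{7}$ ($v{\left(k \right)} = \left(- \frac{1}{7}\right) 2 = - \frac{2}{7}$)
$z{\left(o,d \right)} = \frac{245}{2} - \frac{96}{d}$ ($z{\left(o,d \right)} = - \frac{35}{- \frac{2}{7}} - \frac{96}{d} = \left(-35\right) \left(- \frac{7}{2}\right) - \frac{96}{d} = \frac{245}{2} - \frac{96}{d}$)
$- \frac{5315}{z{\left(-26,157 \right)}} + \frac{u}{-21996} = - \frac{5315}{\frac{245}{2} - \frac{96}{157}} - \frac{26973}{-21996} = - \frac{5315}{\frac{245}{2} - \frac{96}{157}} - - \frac{2997}{2444} = - \frac{5315}{\frac{245}{2} - \frac{96}{157}} + \frac{2997}{2444} = - \frac{5315}{\frac{38273}{314}} + \frac{2997}{2444} = \left(-5315\right) \frac{314}{38273} + \frac{2997}{2444} = - \frac{1668910}{38273} + \frac{2997}{2444} = - \frac{3964111859}{93539212}$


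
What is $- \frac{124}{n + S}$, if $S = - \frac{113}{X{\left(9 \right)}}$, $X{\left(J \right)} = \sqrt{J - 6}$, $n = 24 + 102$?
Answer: $- \frac{46872}{34859} - \frac{14012 \sqrt{3}}{34859} \approx -2.0408$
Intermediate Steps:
$n = 126$
$X{\left(J \right)} = \sqrt{-6 + J}$
$S = - \frac{113 \sqrt{3}}{3}$ ($S = - \frac{113}{\sqrt{-6 + 9}} = - \frac{113}{\sqrt{3}} = - 113 \frac{\sqrt{3}}{3} = - \frac{113 \sqrt{3}}{3} \approx -65.241$)
$- \frac{124}{n + S} = - \frac{124}{126 - \frac{113 \sqrt{3}}{3}}$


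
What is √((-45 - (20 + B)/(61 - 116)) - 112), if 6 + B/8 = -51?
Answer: I*√498905/55 ≈ 12.842*I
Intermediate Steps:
B = -456 (B = -48 + 8*(-51) = -48 - 408 = -456)
√((-45 - (20 + B)/(61 - 116)) - 112) = √((-45 - (20 - 456)/(61 - 116)) - 112) = √((-45 - (-436)/(-55)) - 112) = √((-45 - (-436)*(-1)/55) - 112) = √((-45 - 1*436/55) - 112) = √((-45 - 436/55) - 112) = √(-2911/55 - 112) = √(-9071/55) = I*√498905/55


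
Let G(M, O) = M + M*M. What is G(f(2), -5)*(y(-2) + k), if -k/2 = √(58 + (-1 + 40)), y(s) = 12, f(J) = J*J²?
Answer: 864 - 144*√97 ≈ -554.24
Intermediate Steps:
f(J) = J³
G(M, O) = M + M²
k = -2*√97 (k = -2*√(58 + (-1 + 40)) = -2*√(58 + 39) = -2*√97 ≈ -19.698)
G(f(2), -5)*(y(-2) + k) = (2³*(1 + 2³))*(12 - 2*√97) = (8*(1 + 8))*(12 - 2*√97) = (8*9)*(12 - 2*√97) = 72*(12 - 2*√97) = 864 - 144*√97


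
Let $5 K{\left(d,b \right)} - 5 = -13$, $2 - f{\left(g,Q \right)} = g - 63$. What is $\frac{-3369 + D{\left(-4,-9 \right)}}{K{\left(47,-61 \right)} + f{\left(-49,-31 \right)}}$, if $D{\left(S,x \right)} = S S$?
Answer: $- \frac{16765}{562} \approx -29.831$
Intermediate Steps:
$f{\left(g,Q \right)} = 65 - g$ ($f{\left(g,Q \right)} = 2 - \left(g - 63\right) = 2 - \left(-63 + g\right) = 65 - g$)
$D{\left(S,x \right)} = S^{2}$
$K{\left(d,b \right)} = - \frac{8}{5}$ ($K{\left(d,b \right)} = 1 + \frac{1}{5} \left(-13\right) = 1 - \frac{13}{5} = - \frac{8}{5}$)
$\frac{-3369 + D{\left(-4,-9 \right)}}{K{\left(47,-61 \right)} + f{\left(-49,-31 \right)}} = \frac{-3369 + \left(-4\right)^{2}}{- \frac{8}{5} + \left(65 - -49\right)} = \frac{-3369 + 16}{- \frac{8}{5} + \left(65 + 49\right)} = - \frac{3353}{- \frac{8}{5} + 114} = - \frac{3353}{\frac{562}{5}} = \left(-3353\right) \frac{5}{562} = - \frac{16765}{562}$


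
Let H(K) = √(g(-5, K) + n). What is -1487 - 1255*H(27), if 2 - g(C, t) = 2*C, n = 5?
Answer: -1487 - 1255*√17 ≈ -6661.5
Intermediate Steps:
g(C, t) = 2 - 2*C
H(K) = √17 (H(K) = √((2 - 2*(-5)) + 5) = √((2 + 10) + 5) = √(12 + 5) = √17)
-1487 - 1255*H(27) = -1487 - 1255*√17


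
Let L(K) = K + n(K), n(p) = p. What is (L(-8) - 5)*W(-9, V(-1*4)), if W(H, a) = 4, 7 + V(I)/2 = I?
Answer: -84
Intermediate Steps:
V(I) = -14 + 2*I
L(K) = 2*K (L(K) = K + K = 2*K)
(L(-8) - 5)*W(-9, V(-1*4)) = (2*(-8) - 5)*4 = (-16 - 5)*4 = -21*4 = -84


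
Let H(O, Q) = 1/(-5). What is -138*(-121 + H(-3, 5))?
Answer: 83628/5 ≈ 16726.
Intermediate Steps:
H(O, Q) = -⅕
-138*(-121 + H(-3, 5)) = -138*(-121 - ⅕) = -138*(-606/5) = 83628/5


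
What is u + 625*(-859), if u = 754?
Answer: -536121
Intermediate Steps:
u + 625*(-859) = 754 + 625*(-859) = 754 - 536875 = -536121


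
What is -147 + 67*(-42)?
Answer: -2961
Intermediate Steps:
-147 + 67*(-42) = -147 - 2814 = -2961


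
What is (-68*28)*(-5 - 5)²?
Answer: -190400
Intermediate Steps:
(-68*28)*(-5 - 5)² = -1904*(-10)² = -1904*100 = -190400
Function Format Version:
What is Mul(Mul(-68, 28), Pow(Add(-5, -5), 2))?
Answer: -190400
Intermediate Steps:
Mul(Mul(-68, 28), Pow(Add(-5, -5), 2)) = Mul(-1904, Pow(-10, 2)) = Mul(-1904, 100) = -190400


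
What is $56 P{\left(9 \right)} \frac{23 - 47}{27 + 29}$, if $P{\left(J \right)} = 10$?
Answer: $-240$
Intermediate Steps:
$56 P{\left(9 \right)} \frac{23 - 47}{27 + 29} = 56 \cdot 10 \frac{23 - 47}{27 + 29} = 560 \left(- \frac{24}{56}\right) = 560 \left(\left(-24\right) \frac{1}{56}\right) = 560 \left(- \frac{3}{7}\right) = -240$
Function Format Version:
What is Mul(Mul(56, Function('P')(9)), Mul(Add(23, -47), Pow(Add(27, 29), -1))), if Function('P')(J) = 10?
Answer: -240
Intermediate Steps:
Mul(Mul(56, Function('P')(9)), Mul(Add(23, -47), Pow(Add(27, 29), -1))) = Mul(Mul(56, 10), Mul(Add(23, -47), Pow(Add(27, 29), -1))) = Mul(560, Mul(-24, Pow(56, -1))) = Mul(560, Mul(-24, Rational(1, 56))) = Mul(560, Rational(-3, 7)) = -240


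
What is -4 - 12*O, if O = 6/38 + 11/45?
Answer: -2516/285 ≈ -8.8281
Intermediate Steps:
O = 344/855 (O = 6*(1/38) + 11*(1/45) = 3/19 + 11/45 = 344/855 ≈ 0.40234)
-4 - 12*O = -4 - 12*344/855 = -4 - 1376/285 = -2516/285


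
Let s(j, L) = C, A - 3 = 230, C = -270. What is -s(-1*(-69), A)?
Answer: 270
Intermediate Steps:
A = 233 (A = 3 + 230 = 233)
s(j, L) = -270
-s(-1*(-69), A) = -1*(-270) = 270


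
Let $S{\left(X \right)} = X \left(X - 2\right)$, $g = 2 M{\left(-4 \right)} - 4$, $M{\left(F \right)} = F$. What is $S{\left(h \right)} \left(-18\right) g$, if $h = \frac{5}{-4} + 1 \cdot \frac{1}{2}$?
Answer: $\frac{891}{2} \approx 445.5$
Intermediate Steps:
$h = - \frac{3}{4}$ ($h = 5 \left(- \frac{1}{4}\right) + 1 \cdot \frac{1}{2} = - \frac{5}{4} + \frac{1}{2} = - \frac{3}{4} \approx -0.75$)
$g = -12$ ($g = 2 \left(-4\right) - 4 = -8 - 4 = -12$)
$S{\left(X \right)} = X \left(-2 + X\right)$
$S{\left(h \right)} \left(-18\right) g = - \frac{3 \left(-2 - \frac{3}{4}\right)}{4} \left(-18\right) \left(-12\right) = \left(- \frac{3}{4}\right) \left(- \frac{11}{4}\right) \left(-18\right) \left(-12\right) = \frac{33}{16} \left(-18\right) \left(-12\right) = \left(- \frac{297}{8}\right) \left(-12\right) = \frac{891}{2}$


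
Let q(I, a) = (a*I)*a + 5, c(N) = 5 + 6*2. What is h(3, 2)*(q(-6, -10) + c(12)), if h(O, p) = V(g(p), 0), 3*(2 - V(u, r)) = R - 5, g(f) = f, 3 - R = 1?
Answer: -1734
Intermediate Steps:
R = 2 (R = 3 - 1*1 = 3 - 1 = 2)
c(N) = 17 (c(N) = 5 + 12 = 17)
q(I, a) = 5 + I*a² (q(I, a) = (I*a)*a + 5 = I*a² + 5 = 5 + I*a²)
V(u, r) = 3 (V(u, r) = 2 - (2 - 5)/3 = 2 - ⅓*(-3) = 2 + 1 = 3)
h(O, p) = 3
h(3, 2)*(q(-6, -10) + c(12)) = 3*((5 - 6*(-10)²) + 17) = 3*((5 - 6*100) + 17) = 3*((5 - 600) + 17) = 3*(-595 + 17) = 3*(-578) = -1734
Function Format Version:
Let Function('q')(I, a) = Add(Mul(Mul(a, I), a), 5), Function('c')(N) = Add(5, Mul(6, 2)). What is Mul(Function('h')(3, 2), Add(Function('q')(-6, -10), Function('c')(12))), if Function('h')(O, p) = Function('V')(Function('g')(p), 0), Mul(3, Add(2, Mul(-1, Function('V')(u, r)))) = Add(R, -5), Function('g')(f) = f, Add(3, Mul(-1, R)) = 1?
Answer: -1734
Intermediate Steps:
R = 2 (R = Add(3, Mul(-1, 1)) = Add(3, -1) = 2)
Function('c')(N) = 17 (Function('c')(N) = Add(5, 12) = 17)
Function('q')(I, a) = Add(5, Mul(I, Pow(a, 2))) (Function('q')(I, a) = Add(Mul(Mul(I, a), a), 5) = Add(Mul(I, Pow(a, 2)), 5) = Add(5, Mul(I, Pow(a, 2))))
Function('V')(u, r) = 3 (Function('V')(u, r) = Add(2, Mul(Rational(-1, 3), Add(2, -5))) = Add(2, Mul(Rational(-1, 3), -3)) = Add(2, 1) = 3)
Function('h')(O, p) = 3
Mul(Function('h')(3, 2), Add(Function('q')(-6, -10), Function('c')(12))) = Mul(3, Add(Add(5, Mul(-6, Pow(-10, 2))), 17)) = Mul(3, Add(Add(5, Mul(-6, 100)), 17)) = Mul(3, Add(Add(5, -600), 17)) = Mul(3, Add(-595, 17)) = Mul(3, -578) = -1734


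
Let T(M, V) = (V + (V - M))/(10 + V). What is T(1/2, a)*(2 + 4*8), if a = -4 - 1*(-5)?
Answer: 51/11 ≈ 4.6364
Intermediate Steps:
a = 1 (a = -4 + 5 = 1)
T(M, V) = (-M + 2*V)/(10 + V)
T(1/2, a)*(2 + 4*8) = ((-1/2 + 2*1)/(10 + 1))*(2 + 4*8) = ((-1*½ + 2)/11)*(2 + 32) = ((-½ + 2)/11)*34 = ((1/11)*(3/2))*34 = (3/22)*34 = 51/11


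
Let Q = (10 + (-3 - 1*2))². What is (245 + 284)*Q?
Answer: 13225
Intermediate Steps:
Q = 25 (Q = (10 + (-3 - 2))² = (10 - 5)² = 5² = 25)
(245 + 284)*Q = (245 + 284)*25 = 529*25 = 13225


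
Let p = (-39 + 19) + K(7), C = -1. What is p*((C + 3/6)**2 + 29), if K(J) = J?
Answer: -1521/4 ≈ -380.25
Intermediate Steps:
p = -13 (p = (-39 + 19) + 7 = -20 + 7 = -13)
p*((C + 3/6)**2 + 29) = -13*((-1 + 3/6)**2 + 29) = -13*((-1 + 3*(1/6))**2 + 29) = -13*((-1 + 1/2)**2 + 29) = -13*((-1/2)**2 + 29) = -13*(1/4 + 29) = -13*117/4 = -1521/4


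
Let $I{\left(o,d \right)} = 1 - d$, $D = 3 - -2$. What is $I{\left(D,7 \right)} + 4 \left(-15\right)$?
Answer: $-66$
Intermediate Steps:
$D = 5$ ($D = 3 + 2 = 5$)
$I{\left(D,7 \right)} + 4 \left(-15\right) = \left(1 - 7\right) + 4 \left(-15\right) = \left(1 - 7\right) - 60 = -6 - 60 = -66$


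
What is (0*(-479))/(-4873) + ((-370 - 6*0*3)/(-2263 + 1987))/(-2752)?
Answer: -185/379776 ≈ -0.00048713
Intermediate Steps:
(0*(-479))/(-4873) + ((-370 - 6*0*3)/(-2263 + 1987))/(-2752) = 0*(-1/4873) + ((-370 + 0*3)/(-276))*(-1/2752) = 0 + ((-370 + 0)*(-1/276))*(-1/2752) = 0 - 370*(-1/276)*(-1/2752) = 0 + (185/138)*(-1/2752) = 0 - 185/379776 = -185/379776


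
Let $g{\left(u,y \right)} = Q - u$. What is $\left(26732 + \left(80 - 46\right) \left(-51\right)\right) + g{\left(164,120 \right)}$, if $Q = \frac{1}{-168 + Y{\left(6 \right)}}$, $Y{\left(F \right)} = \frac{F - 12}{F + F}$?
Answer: $\frac{8369056}{337} \approx 24834.0$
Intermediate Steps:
$Y{\left(F \right)} = \frac{-12 + F}{2 F}$
$Q = - \frac{2}{337}$ ($Q = \frac{1}{-168 + \frac{-12 + 6}{2 \cdot 6}} = \frac{1}{-168 + \frac{1}{2} \cdot \frac{1}{6} \left(-6\right)} = \frac{1}{-168 - \frac{1}{2}} = \frac{1}{- \frac{337}{2}} = - \frac{2}{337} \approx -0.0059347$)
$g{\left(u,y \right)} = - \frac{2}{337} - u$
$\left(26732 + \left(80 - 46\right) \left(-51\right)\right) + g{\left(164,120 \right)} = \left(26732 + \left(80 - 46\right) \left(-51\right)\right) - \frac{55270}{337} = \left(26732 + 34 \left(-51\right)\right) - \frac{55270}{337} = \left(26732 - 1734\right) - \frac{55270}{337} = 24998 - \frac{55270}{337} = \frac{8369056}{337}$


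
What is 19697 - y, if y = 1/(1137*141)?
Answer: 3157763948/160317 ≈ 19697.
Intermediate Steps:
y = 1/160317 ≈ 6.2376e-6
19697 - y = 19697 - 1*1/160317 = 19697 - 1/160317 = 3157763948/160317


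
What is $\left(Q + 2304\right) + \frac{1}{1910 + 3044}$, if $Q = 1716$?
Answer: $\frac{19915081}{4954} \approx 4020.0$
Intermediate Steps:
$\left(Q + 2304\right) + \frac{1}{1910 + 3044} = \left(1716 + 2304\right) + \frac{1}{1910 + 3044} = 4020 + \frac{1}{4954} = \frac{19915081}{4954}$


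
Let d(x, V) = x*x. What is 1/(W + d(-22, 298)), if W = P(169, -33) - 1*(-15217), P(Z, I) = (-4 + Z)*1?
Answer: 1/15866 ≈ 6.3028e-5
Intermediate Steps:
d(x, V) = x**2
P(Z, I) = -4 + Z
W = 15382 (W = (-4 + 169) - 1*(-15217) = 165 + 15217 = 15382)
1/(W + d(-22, 298)) = 1/(15382 + (-22)**2) = 1/(15382 + 484) = 1/15866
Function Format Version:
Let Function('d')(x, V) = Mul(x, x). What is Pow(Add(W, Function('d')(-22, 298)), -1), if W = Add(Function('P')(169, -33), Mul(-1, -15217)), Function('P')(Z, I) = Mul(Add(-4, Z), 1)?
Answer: Rational(1, 15866) ≈ 6.3028e-5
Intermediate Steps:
Function('d')(x, V) = Pow(x, 2)
Function('P')(Z, I) = Add(-4, Z)
W = 15382 (W = Add(Add(-4, 169), Mul(-1, -15217)) = Add(165, 15217) = 15382)
Pow(Add(W, Function('d')(-22, 298)), -1) = Pow(Add(15382, Pow(-22, 2)), -1) = Pow(Add(15382, 484), -1) = Pow(15866, -1) = Rational(1, 15866)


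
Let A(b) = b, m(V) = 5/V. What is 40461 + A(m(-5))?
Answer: 40460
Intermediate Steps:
m(V) = 5/V
40461 + A(m(-5)) = 40461 + 5/(-5) = 40461 + 5*(-1/5) = 40461 - 1 = 40460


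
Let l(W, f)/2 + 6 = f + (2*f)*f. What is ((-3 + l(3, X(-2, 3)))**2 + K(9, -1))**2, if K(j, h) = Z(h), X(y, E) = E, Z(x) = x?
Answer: 529984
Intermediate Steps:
K(j, h) = h
l(W, f) = -12 + 2*f + 4*f**2 (l(W, f) = -12 + 2*(f + (2*f)*f) = -12 + 2*(f + 2*f**2) = -12 + (2*f + 4*f**2) = -12 + 2*f + 4*f**2)
((-3 + l(3, X(-2, 3)))**2 + K(9, -1))**2 = ((-3 + (-12 + 2*3 + 4*3**2))**2 - 1)**2 = ((-3 + (-12 + 6 + 4*9))**2 - 1)**2 = ((-3 + (-12 + 6 + 36))**2 - 1)**2 = ((-3 + 30)**2 - 1)**2 = (27**2 - 1)**2 = (729 - 1)**2 = 728**2 = 529984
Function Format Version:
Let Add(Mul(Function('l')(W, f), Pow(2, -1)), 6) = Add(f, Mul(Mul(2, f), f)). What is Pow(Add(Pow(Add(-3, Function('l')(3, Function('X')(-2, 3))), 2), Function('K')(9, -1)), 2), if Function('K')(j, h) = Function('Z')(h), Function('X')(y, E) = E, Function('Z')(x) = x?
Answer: 529984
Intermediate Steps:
Function('K')(j, h) = h
Function('l')(W, f) = Add(-12, Mul(2, f), Mul(4, Pow(f, 2))) (Function('l')(W, f) = Add(-12, Mul(2, Add(f, Mul(Mul(2, f), f)))) = Add(-12, Mul(2, Add(f, Mul(2, Pow(f, 2))))) = Add(-12, Add(Mul(2, f), Mul(4, Pow(f, 2)))) = Add(-12, Mul(2, f), Mul(4, Pow(f, 2))))
Pow(Add(Pow(Add(-3, Function('l')(3, Function('X')(-2, 3))), 2), Function('K')(9, -1)), 2) = Pow(Add(Pow(Add(-3, Add(-12, Mul(2, 3), Mul(4, Pow(3, 2)))), 2), -1), 2) = Pow(Add(Pow(Add(-3, Add(-12, 6, Mul(4, 9))), 2), -1), 2) = Pow(Add(Pow(Add(-3, Add(-12, 6, 36)), 2), -1), 2) = Pow(Add(Pow(Add(-3, 30), 2), -1), 2) = Pow(Add(Pow(27, 2), -1), 2) = Pow(Add(729, -1), 2) = Pow(728, 2) = 529984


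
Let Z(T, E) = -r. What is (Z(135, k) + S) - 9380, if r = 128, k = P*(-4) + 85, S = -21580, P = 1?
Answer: -31088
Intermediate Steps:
k = 81 (k = 1*(-4) + 85 = -4 + 85 = 81)
Z(T, E) = -128 (Z(T, E) = -1*128 = -128)
(Z(135, k) + S) - 9380 = (-128 - 21580) - 9380 = -21708 - 9380 = -31088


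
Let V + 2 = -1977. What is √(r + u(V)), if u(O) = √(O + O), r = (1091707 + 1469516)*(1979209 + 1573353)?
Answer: √(9098903503326 + I*√3958) ≈ 3.0164e+6 + 0.e-5*I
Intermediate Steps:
V = -1979 (V = -2 - 1977 = -1979)
r = 9098903503326 (r = 2561223*3552562 = 9098903503326)
u(O) = √2*√O (u(O) = √(2*O) = √2*√O)
√(r + u(V)) = √(9098903503326 + √2*√(-1979)) = √(9098903503326 + √2*(I*√1979)) = √(9098903503326 + I*√3958)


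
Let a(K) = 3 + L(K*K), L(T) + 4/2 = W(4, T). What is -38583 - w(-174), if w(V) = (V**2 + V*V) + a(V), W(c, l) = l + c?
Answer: -129416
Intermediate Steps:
W(c, l) = c + l
L(T) = 2 + T (L(T) = -2 + (4 + T) = 2 + T)
a(K) = 5 + K**2 (a(K) = 3 + (2 + K*K) = 3 + (2 + K**2) = 5 + K**2)
w(V) = 5 + 3*V**2 (w(V) = (V**2 + V*V) + (5 + V**2) = (V**2 + V**2) + (5 + V**2) = 2*V**2 + (5 + V**2) = 5 + 3*V**2)
-38583 - w(-174) = -38583 - (5 + 3*(-174)**2) = -38583 - (5 + 3*30276) = -38583 - (5 + 90828) = -38583 - 1*90833 = -38583 - 90833 = -129416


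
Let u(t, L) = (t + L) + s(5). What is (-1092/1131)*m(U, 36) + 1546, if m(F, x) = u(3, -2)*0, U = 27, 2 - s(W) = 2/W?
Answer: 1546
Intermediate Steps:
s(W) = 2 - 2/W
u(t, L) = 8/5 + L + t (u(t, L) = (t + L) + (2 - 2/5) = (L + t) + (2 - 2*⅕) = (L + t) + (2 - ⅖) = (L + t) + 8/5 = 8/5 + L + t)
m(F, x) = 0 (m(F, x) = (8/5 - 2 + 3)*0 = (13/5)*0 = 0)
(-1092/1131)*m(U, 36) + 1546 = -1092/1131*0 + 1546 = -1092*1/1131*0 + 1546 = -28/29*0 + 1546 = 0 + 1546 = 1546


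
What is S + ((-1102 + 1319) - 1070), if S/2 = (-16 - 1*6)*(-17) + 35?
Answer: -35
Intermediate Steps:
S = 818 (S = 2*((-16 - 1*6)*(-17) + 35) = 2*((-16 - 6)*(-17) + 35) = 2*(-22*(-17) + 35) = 2*(374 + 35) = 2*409 = 818)
S + ((-1102 + 1319) - 1070) = 818 + ((-1102 + 1319) - 1070) = 818 + (217 - 1070) = 818 - 853 = -35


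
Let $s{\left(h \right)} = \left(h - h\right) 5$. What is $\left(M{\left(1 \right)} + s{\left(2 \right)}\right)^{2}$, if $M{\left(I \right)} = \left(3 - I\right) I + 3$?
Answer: $25$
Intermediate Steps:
$s{\left(h \right)} = 0$ ($s{\left(h \right)} = 0 \cdot 5 = 0$)
$M{\left(I \right)} = 3 + I \left(3 - I\right)$ ($M{\left(I \right)} = I \left(3 - I\right) + 3 = 3 + I \left(3 - I\right)$)
$\left(M{\left(1 \right)} + s{\left(2 \right)}\right)^{2} = \left(\left(3 - 1^{2} + 3 \cdot 1\right) + 0\right)^{2} = \left(\left(3 - 1 + 3\right) + 0\right)^{2} = \left(5 + 0\right)^{2} = 5^{2} = 25$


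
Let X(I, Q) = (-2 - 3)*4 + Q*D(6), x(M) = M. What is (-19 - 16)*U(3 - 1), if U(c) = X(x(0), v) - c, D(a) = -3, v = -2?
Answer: 560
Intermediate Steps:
X(I, Q) = -20 - 3*Q (X(I, Q) = (-2 - 3)*4 + Q*(-3) = -5*4 - 3*Q = -20 - 3*Q)
U(c) = -14 - c (U(c) = (-20 - 3*(-2)) - c = (-20 + 6) - c = -14 - c)
(-19 - 16)*U(3 - 1) = (-19 - 16)*(-14 - (3 - 1)) = -35*(-14 - 1*2) = -35*(-14 - 2) = -35*(-16) = 560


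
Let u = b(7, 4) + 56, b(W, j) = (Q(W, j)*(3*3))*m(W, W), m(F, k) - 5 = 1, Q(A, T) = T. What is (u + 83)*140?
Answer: 49700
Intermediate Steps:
m(F, k) = 6 (m(F, k) = 5 + 1 = 6)
b(W, j) = 54*j (b(W, j) = (j*(3*3))*6 = (j*9)*6 = (9*j)*6 = 54*j)
u = 272 (u = 54*4 + 56 = 216 + 56 = 272)
(u + 83)*140 = (272 + 83)*140 = 355*140 = 49700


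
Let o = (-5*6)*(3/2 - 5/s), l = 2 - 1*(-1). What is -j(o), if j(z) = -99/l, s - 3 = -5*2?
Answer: 33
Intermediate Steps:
s = -7 (s = 3 - 5*2 = 3 - 10 = -7)
l = 3 (l = 2 + 1 = 3)
o = -465/7 (o = (-5*6)*(3/2 - 5/(-7)) = -30*(3*(1/2) - 5*(-1/7)) = -30*(3/2 + 5/7) = -30*31/14 = -465/7 ≈ -66.429)
j(z) = -33 (j(z) = -99/3 = -99*1/3 = -33)
-j(o) = -1*(-33) = 33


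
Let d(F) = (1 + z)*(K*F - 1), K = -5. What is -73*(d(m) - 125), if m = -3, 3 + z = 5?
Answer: 6059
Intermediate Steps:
z = 2 (z = -3 + 5 = 2)
d(F) = -3 - 15*F (d(F) = (1 + 2)*(-5*F - 1) = 3*(-1 - 5*F) = -3 - 15*F)
-73*(d(m) - 125) = -73*((-3 - 15*(-3)) - 125) = -73*((-3 + 45) - 125) = -73*(42 - 125) = -73*(-83) = 6059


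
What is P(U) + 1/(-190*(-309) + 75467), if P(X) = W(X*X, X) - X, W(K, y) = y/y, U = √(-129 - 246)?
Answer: 134178/134177 - 5*I*√15 ≈ 1.0 - 19.365*I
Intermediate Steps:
U = 5*I*√15 (U = √(-375) = 5*I*√15 ≈ 19.365*I)
W(K, y) = 1
P(X) = 1 - X
P(U) + 1/(-190*(-309) + 75467) = (1 - 5*I*√15) + 1/(-190*(-309) + 75467) = (1 - 5*I*√15) + 1/(58710 + 75467) = (1 - 5*I*√15) + 1/134177 = 134178/134177 - 5*I*√15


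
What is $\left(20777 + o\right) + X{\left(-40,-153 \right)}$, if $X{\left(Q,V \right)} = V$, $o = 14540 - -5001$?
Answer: $40165$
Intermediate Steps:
$o = 19541$ ($o = 14540 + 5001 = 19541$)
$\left(20777 + o\right) + X{\left(-40,-153 \right)} = \left(20777 + 19541\right) - 153 = 40318 - 153 = 40165$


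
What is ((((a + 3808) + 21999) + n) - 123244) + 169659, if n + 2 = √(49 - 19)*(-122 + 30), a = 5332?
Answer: 77552 - 92*√30 ≈ 77048.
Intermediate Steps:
n = -2 - 92*√30 (n = -2 + √(49 - 19)*(-122 + 30) = -2 + √30*(-92) = -2 - 92*√30 ≈ -505.90)
((((a + 3808) + 21999) + n) - 123244) + 169659 = ((((5332 + 3808) + 21999) + (-2 - 92*√30)) - 123244) + 169659 = (((9140 + 21999) + (-2 - 92*√30)) - 123244) + 169659 = ((31139 + (-2 - 92*√30)) - 123244) + 169659 = ((31137 - 92*√30) - 123244) + 169659 = (-92107 - 92*√30) + 169659 = 77552 - 92*√30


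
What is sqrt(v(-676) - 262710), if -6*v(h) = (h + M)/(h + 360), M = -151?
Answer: I*sqrt(236098919838)/948 ≈ 512.55*I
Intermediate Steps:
v(h) = -(-151 + h)/(6*(360 + h)) (v(h) = -(h - 151)/(6*(h + 360)) = -(-151 + h)/(6*(360 + h)))
sqrt(v(-676) - 262710) = sqrt((151 - 1*(-676))/(6*(360 - 676)) - 262710) = sqrt((1/6)*(151 + 676)/(-316) - 262710) = sqrt((1/6)*(-1/316)*827 - 262710) = sqrt(-827/1896 - 262710) = sqrt(-498098987/1896) = I*sqrt(236098919838)/948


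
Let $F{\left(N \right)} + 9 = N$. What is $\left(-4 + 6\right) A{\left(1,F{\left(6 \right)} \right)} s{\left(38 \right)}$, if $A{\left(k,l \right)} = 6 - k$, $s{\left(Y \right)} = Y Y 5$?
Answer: $72200$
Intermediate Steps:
$F{\left(N \right)} = -9 + N$
$s{\left(Y \right)} = 5 Y^{2}$ ($s{\left(Y \right)} = Y^{2} \cdot 5 = 5 Y^{2}$)
$\left(-4 + 6\right) A{\left(1,F{\left(6 \right)} \right)} s{\left(38 \right)} = \left(-4 + 6\right) \left(6 - 1\right) 5 \cdot 38^{2} = 2 \left(6 - 1\right) 5 \cdot 1444 = 2 \cdot 5 \cdot 7220 = 10 \cdot 7220 = 72200$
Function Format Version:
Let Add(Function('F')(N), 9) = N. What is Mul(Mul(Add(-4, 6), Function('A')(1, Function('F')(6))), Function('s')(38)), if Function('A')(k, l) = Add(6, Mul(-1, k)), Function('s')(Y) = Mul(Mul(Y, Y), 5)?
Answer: 72200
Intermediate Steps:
Function('F')(N) = Add(-9, N)
Function('s')(Y) = Mul(5, Pow(Y, 2)) (Function('s')(Y) = Mul(Pow(Y, 2), 5) = Mul(5, Pow(Y, 2)))
Mul(Mul(Add(-4, 6), Function('A')(1, Function('F')(6))), Function('s')(38)) = Mul(Mul(Add(-4, 6), Add(6, Mul(-1, 1))), Mul(5, Pow(38, 2))) = Mul(Mul(2, Add(6, -1)), Mul(5, 1444)) = Mul(Mul(2, 5), 7220) = Mul(10, 7220) = 72200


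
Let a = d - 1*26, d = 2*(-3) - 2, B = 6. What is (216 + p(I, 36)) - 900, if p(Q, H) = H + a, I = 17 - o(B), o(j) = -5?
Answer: -682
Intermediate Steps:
d = -8 (d = -6 - 2 = -8)
I = 22 (I = 17 - 1*(-5) = 17 + 5 = 22)
a = -34 (a = -8 - 1*26 = -8 - 26 = -34)
p(Q, H) = -34 + H (p(Q, H) = H - 34 = -34 + H)
(216 + p(I, 36)) - 900 = (216 + (-34 + 36)) - 900 = (216 + 2) - 900 = 218 - 900 = -682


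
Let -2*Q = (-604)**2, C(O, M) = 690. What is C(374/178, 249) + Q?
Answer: -181718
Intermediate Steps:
Q = -182408 (Q = -1/2*(-604)**2 = -1/2*364816 = -182408)
C(374/178, 249) + Q = 690 - 182408 = -181718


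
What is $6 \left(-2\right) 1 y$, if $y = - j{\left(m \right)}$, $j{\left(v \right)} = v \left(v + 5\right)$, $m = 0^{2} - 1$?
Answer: $-48$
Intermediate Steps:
$m = -1$ ($m = 0 - 1 = -1$)
$j{\left(v \right)} = v \left(5 + v\right)$
$y = 4$ ($y = - \left(-1\right) \left(5 - 1\right) = - \left(-1\right) 4 = \left(-1\right) \left(-4\right) = 4$)
$6 \left(-2\right) 1 y = 6 \left(-2\right) 1 \cdot 4 = \left(-12\right) 1 \cdot 4 = \left(-12\right) 4 = -48$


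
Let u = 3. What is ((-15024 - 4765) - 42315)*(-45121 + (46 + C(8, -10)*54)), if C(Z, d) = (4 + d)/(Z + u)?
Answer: 30812837496/11 ≈ 2.8012e+9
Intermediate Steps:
C(Z, d) = (4 + d)/(3 + Z) (C(Z, d) = (4 + d)/(Z + 3) = (4 + d)/(3 + Z))
((-15024 - 4765) - 42315)*(-45121 + (46 + C(8, -10)*54)) = ((-15024 - 4765) - 42315)*(-45121 + (46 + ((4 - 10)/(3 + 8))*54)) = (-19789 - 42315)*(-45121 + (46 + (-6/11)*54)) = -62104*(-45121 + (46 + ((1/11)*(-6))*54)) = -62104*(-45121 + (46 - 6/11*54)) = -62104*(-45121 + (46 - 324/11)) = -62104*(-45121 + 182/11) = -62104*(-496149/11) = 30812837496/11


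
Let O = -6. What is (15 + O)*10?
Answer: 90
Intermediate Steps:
(15 + O)*10 = (15 - 6)*10 = 9*10 = 90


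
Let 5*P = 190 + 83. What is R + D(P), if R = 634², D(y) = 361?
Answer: 402317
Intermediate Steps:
P = 273/5 (P = (190 + 83)/5 = (⅕)*273 = 273/5 ≈ 54.600)
R = 401956
R + D(P) = 401956 + 361 = 402317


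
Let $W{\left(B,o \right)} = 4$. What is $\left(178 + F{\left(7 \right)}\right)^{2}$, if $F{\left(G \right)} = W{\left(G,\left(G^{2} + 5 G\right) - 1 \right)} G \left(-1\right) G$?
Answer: $324$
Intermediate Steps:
$F{\left(G \right)} = - 4 G^{2}$ ($F{\left(G \right)} = 4 G \left(-1\right) G = 4 \left(- G\right) G = - 4 G G = - 4 G^{2}$)
$\left(178 + F{\left(7 \right)}\right)^{2} = \left(178 - 4 \cdot 7^{2}\right)^{2} = \left(178 - 196\right)^{2} = \left(-18\right)^{2} = 324$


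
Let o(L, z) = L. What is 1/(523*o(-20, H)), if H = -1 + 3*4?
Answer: -1/10460 ≈ -9.5602e-5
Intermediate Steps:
H = 11 (H = -1 + 12 = 11)
1/(523*o(-20, H)) = 1/(523*(-20)) = 1/(-10460) = -1/10460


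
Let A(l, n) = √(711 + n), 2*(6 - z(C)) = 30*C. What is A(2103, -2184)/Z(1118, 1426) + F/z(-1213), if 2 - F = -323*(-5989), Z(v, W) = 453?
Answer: -644815/6067 + I*√1473/453 ≈ -106.28 + 0.084723*I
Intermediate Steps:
z(C) = 6 - 15*C
F = -1934445 (F = 2 - (-323)*(-5989) = 2 - 1*1934447 = 2 - 1934447 = -1934445)
A(2103, -2184)/Z(1118, 1426) + F/z(-1213) = √(711 - 2184)/453 - 1934445/(6 - 15*(-1213)) = √(-1473)*(1/453) - 1934445/(6 + 18195) = (I*√1473)*(1/453) - 1934445/18201 = I*√1473/453 - 1934445*1/18201 = I*√1473/453 - 644815/6067 = -644815/6067 + I*√1473/453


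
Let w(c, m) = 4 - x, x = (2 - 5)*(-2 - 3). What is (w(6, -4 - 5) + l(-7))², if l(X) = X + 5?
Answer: 169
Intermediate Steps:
l(X) = 5 + X
x = 15 (x = -3*(-5) = 15)
w(c, m) = -11 (w(c, m) = 4 - 1*15 = 4 - 15 = -11)
(w(6, -4 - 5) + l(-7))² = (-11 + (5 - 7))² = (-11 - 2)² = (-13)² = 169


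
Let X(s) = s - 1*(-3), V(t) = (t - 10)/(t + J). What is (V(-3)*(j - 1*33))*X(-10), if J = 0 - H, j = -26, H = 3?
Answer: 5369/6 ≈ 894.83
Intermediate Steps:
J = -3 (J = 0 - 1*3 = 0 - 3 = -3)
V(t) = (-10 + t)/(-3 + t) (V(t) = (t - 10)/(t - 3) = (-10 + t)/(-3 + t))
X(s) = 3 + s (X(s) = s + 3 = 3 + s)
(V(-3)*(j - 1*33))*X(-10) = (((-10 - 3)/(-3 - 3))*(-26 - 1*33))*(3 - 10) = ((-13/(-6))*(-26 - 33))*(-7) = (-1/6*(-13)*(-59))*(-7) = ((13/6)*(-59))*(-7) = -767/6*(-7) = 5369/6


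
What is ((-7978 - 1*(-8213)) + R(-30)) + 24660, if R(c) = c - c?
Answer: 24895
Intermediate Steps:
R(c) = 0
((-7978 - 1*(-8213)) + R(-30)) + 24660 = ((-7978 - 1*(-8213)) + 0) + 24660 = ((-7978 + 8213) + 0) + 24660 = (235 + 0) + 24660 = 235 + 24660 = 24895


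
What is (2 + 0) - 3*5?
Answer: -13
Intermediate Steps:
(2 + 0) - 3*5 = 2 - 15 = -13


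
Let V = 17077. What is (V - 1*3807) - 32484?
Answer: -19214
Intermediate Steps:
(V - 1*3807) - 32484 = (17077 - 1*3807) - 32484 = (17077 - 3807) - 32484 = 13270 - 32484 = -19214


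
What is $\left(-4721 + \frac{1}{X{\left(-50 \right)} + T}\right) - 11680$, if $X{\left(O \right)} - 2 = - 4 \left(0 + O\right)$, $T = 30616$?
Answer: $- \frac{505446017}{30818} \approx -16401.0$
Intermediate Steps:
$X{\left(O \right)} = 2 - 4 O$ ($X{\left(O \right)} = 2 - 4 \left(0 + O\right) = 2 - 4 O$)
$\left(-4721 + \frac{1}{X{\left(-50 \right)} + T}\right) - 11680 = \left(-4721 + \frac{1}{\left(2 - -200\right) + 30616}\right) - 11680 = \left(-4721 + \frac{1}{\left(2 + 200\right) + 30616}\right) - 11680 = \left(-4721 + \frac{1}{202 + 30616}\right) - 11680 = \left(-4721 + \frac{1}{30818}\right) - 11680 = - \frac{145491777}{30818} - 11680 = - \frac{505446017}{30818}$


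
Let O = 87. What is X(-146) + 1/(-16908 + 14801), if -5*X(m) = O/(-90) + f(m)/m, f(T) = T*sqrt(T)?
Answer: 60953/316050 - I*sqrt(146)/5 ≈ 0.19286 - 2.4166*I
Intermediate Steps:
f(T) = T**(3/2)
X(m) = 29/150 - sqrt(m)/5 (X(m) = -(87/(-90) + m**(3/2)/m)/5 = -(87*(-1/90) + sqrt(m))/5 = -(-29/30 + sqrt(m))/5 = 29/150 - sqrt(m)/5)
X(-146) + 1/(-16908 + 14801) = (29/150 - I*sqrt(146)/5) + 1/(-16908 + 14801) = (29/150 - I*sqrt(146)/5) + 1/(-2107) = (29/150 - I*sqrt(146)/5) - 1/2107 = 60953/316050 - I*sqrt(146)/5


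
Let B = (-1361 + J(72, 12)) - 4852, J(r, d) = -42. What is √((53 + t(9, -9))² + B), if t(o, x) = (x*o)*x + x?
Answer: √591274 ≈ 768.94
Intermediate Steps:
t(o, x) = x + o*x² (t(o, x) = (o*x)*x + x = o*x² + x = x + o*x²)
B = -6255 (B = (-1361 - 42) - 4852 = -1403 - 4852 = -6255)
√((53 + t(9, -9))² + B) = √((53 - 9*(1 + 9*(-9)))² - 6255) = √((53 - 9*(1 - 81))² - 6255) = √((53 - 9*(-80))² - 6255) = √((53 + 720)² - 6255) = √(773² - 6255) = √(597529 - 6255) = √591274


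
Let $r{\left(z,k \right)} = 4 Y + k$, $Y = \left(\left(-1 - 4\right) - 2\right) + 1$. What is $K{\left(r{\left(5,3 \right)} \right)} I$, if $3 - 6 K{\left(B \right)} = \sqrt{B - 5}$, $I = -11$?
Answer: $- \frac{11}{2} + \frac{11 i \sqrt{26}}{6} \approx -5.5 + 9.3482 i$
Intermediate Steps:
$Y = -6$ ($Y = \left(\left(-1 - 4\right) - 2\right) + 1 = \left(-5 - 2\right) + 1 = -7 + 1 = -6$)
$r{\left(z,k \right)} = -24 + k$ ($r{\left(z,k \right)} = 4 \left(-6\right) + k = -24 + k$)
$K{\left(B \right)} = \frac{1}{2} - \frac{\sqrt{-5 + B}}{6}$ ($K{\left(B \right)} = \frac{1}{2} - \frac{\sqrt{B - 5}}{6} = \frac{1}{2} - \frac{\sqrt{-5 + B}}{6}$)
$K{\left(r{\left(5,3 \right)} \right)} I = \left(\frac{1}{2} - \frac{\sqrt{-5 + \left(-24 + 3\right)}}{6}\right) \left(-11\right) = \left(\frac{1}{2} - \frac{\sqrt{-5 - 21}}{6}\right) \left(-11\right) = \left(\frac{1}{2} - \frac{\sqrt{-26}}{6}\right) \left(-11\right) = \left(\frac{1}{2} - \frac{i \sqrt{26}}{6}\right) \left(-11\right) = - \frac{11}{2} + \frac{11 i \sqrt{26}}{6}$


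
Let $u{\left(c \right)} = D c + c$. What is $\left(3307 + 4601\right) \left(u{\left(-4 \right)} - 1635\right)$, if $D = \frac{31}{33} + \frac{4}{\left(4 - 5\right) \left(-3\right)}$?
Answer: $- \frac{143364132}{11} \approx -1.3033 \cdot 10^{7}$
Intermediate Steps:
$D = \frac{25}{11}$ ($D = 31 \cdot \frac{1}{33} + \frac{4}{\left(-1\right) \left(-3\right)} = \frac{31}{33} + \frac{4}{3} = \frac{25}{11} \approx 2.2727$)
$u{\left(c \right)} = \frac{36 c}{11}$ ($u{\left(c \right)} = \frac{25 c}{11} + c = \frac{36 c}{11}$)
$\left(3307 + 4601\right) \left(u{\left(-4 \right)} - 1635\right) = \left(3307 + 4601\right) \left(\frac{36}{11} \left(-4\right) - 1635\right) = 7908 \left(- \frac{144}{11} - 1635\right) = 7908 \left(- \frac{18129}{11}\right) = - \frac{143364132}{11}$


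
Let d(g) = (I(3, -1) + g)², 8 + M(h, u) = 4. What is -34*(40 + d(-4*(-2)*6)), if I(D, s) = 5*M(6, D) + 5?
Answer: -38386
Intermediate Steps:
M(h, u) = -4 (M(h, u) = -8 + 4 = -4)
I(D, s) = -15 (I(D, s) = 5*(-4) + 5 = -20 + 5 = -15)
d(g) = (-15 + g)²
-34*(40 + d(-4*(-2)*6)) = -34*(40 + (-15 - 4*(-2)*6)²) = -34*(40 + (-15 + 8*6)²) = -34*(40 + (-15 + 48)²) = -34*(40 + 33²) = -34*(40 + 1089) = -34*1129 = -38386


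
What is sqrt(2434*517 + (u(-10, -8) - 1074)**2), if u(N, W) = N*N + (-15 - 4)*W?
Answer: sqrt(1934062) ≈ 1390.7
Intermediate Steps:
u(N, W) = N**2 - 19*W
sqrt(2434*517 + (u(-10, -8) - 1074)**2) = sqrt(2434*517 + (((-10)**2 - 19*(-8)) - 1074)**2) = sqrt(1258378 + ((100 + 152) - 1074)**2) = sqrt(1258378 + (252 - 1074)**2) = sqrt(1258378 + (-822)**2) = sqrt(1258378 + 675684) = sqrt(1934062)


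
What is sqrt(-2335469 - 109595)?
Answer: 2*I*sqrt(611266) ≈ 1563.7*I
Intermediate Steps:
sqrt(-2335469 - 109595) = sqrt(-2445064) = 2*I*sqrt(611266)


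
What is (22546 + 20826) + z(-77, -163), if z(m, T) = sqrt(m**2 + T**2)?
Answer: 43372 + sqrt(32498) ≈ 43552.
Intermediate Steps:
z(m, T) = sqrt(T**2 + m**2)
(22546 + 20826) + z(-77, -163) = (22546 + 20826) + sqrt((-163)**2 + (-77)**2) = 43372 + sqrt(26569 + 5929) = 43372 + sqrt(32498)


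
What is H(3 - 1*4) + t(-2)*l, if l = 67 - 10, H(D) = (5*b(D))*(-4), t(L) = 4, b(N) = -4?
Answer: 308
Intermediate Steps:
H(D) = 80 (H(D) = (5*(-4))*(-4) = -20*(-4) = 80)
l = 57
H(3 - 1*4) + t(-2)*l = 80 + 4*57 = 80 + 228 = 308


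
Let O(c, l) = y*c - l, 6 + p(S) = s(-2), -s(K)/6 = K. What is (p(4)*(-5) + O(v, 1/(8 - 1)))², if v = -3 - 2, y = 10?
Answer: 314721/49 ≈ 6422.9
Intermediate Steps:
s(K) = -6*K
p(S) = 6 (p(S) = -6 - 6*(-2) = -6 + 12 = 6)
v = -5
O(c, l) = -l + 10*c (O(c, l) = 10*c - l = -l + 10*c)
(p(4)*(-5) + O(v, 1/(8 - 1)))² = (6*(-5) + (-1/(8 - 1) + 10*(-5)))² = (-30 + (-1/7 - 50))² = (-30 + (-1*⅐ - 50))² = (-30 + (-⅐ - 50))² = (-30 - 351/7)² = (-561/7)² = 314721/49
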